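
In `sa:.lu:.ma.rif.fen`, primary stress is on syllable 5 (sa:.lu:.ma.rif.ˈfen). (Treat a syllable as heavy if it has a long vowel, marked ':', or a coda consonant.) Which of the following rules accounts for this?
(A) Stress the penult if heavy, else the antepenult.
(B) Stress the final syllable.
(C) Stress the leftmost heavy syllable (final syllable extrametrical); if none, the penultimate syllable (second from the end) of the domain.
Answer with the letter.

B

Rule A → syllable 4 (observed: 5).
Rule B → syllable 5 ✓.
Rule C → syllable 1 (observed: 5).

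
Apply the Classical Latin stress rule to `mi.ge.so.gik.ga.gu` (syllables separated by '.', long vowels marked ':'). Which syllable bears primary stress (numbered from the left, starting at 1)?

Classical Latin: stress the penult if heavy (long vowel or closed), else the antepenult.
Weights: 4 gik H, 5 ga L, 6 gu L.
The penult (syllable 5, ga) is light, so stress falls on the antepenult (syllable 4, gik).
Stress on syllable 4: mi.ge.so.ˈgik.ga.gu.

4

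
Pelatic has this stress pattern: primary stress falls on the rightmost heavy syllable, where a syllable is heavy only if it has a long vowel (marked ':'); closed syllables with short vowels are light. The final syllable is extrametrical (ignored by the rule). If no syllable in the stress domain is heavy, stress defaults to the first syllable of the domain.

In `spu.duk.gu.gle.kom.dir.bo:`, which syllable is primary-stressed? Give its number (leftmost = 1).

1

The final syllable (7, bo:) is extrametrical; the stress domain is syllables 1–6.
Weights: 1 spu L, 2 duk L, 3 gu L, 4 gle L, 5 kom L, 6 dir L.
No heavy syllable in the domain; default to the first syllable of the domain = syllable 1.
Primary stress: syllable 1 → ˈspu.duk.gu.gle.kom.dir.bo:.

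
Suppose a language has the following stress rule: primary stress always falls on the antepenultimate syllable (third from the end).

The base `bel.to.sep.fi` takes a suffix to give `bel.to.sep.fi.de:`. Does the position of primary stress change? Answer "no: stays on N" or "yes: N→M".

yes: 2→3

Base `bel.to.sep.fi` (4 syllables):
  The word has 4 syllables; the antepenultimate syllable (third from the end) is syllable 2 (to).
  → primary stress on syllable 2.
Suffixed `bel.to.sep.fi.de:` (5 syllables):
  The word has 5 syllables; the antepenultimate syllable (third from the end) is syllable 3 (sep).
  → primary stress on syllable 3.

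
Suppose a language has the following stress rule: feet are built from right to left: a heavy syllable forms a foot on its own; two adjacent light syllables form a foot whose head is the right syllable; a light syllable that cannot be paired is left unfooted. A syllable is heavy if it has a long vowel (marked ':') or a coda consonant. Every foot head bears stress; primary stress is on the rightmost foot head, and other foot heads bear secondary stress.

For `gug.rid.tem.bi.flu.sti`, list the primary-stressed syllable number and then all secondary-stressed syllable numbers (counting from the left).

primary 6, secondary 1, 2, 3

Weights: 1 gug H, 2 rid H, 3 tem H, 4 bi L, 5 flu L, 6 sti L.
Parse right to left (heavy = foot alone; LL = one foot; stranded L unfooted): (ˈgug) (ˈrid) (ˈtem) bi (flu.ˈsti).
Foot heads: 1, 2, 3, 6.
Primary stress on the rightmost head = syllable 6.
Secondary stress on 1, 2, 3: ˌgug.ˌrid.ˌtem.bi.flu.ˈsti.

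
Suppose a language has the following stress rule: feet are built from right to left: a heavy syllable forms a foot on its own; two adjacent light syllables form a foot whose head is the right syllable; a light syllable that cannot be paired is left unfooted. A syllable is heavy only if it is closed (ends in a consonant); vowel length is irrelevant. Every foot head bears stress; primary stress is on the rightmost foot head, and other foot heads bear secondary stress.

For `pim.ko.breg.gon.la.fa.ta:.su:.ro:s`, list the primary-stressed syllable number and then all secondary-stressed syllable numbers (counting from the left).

Weights: 1 pim H, 2 ko L, 3 breg H, 4 gon H, 5 la L, 6 fa L, 7 ta: L, 8 su: L, 9 ro:s H.
Parse right to left (heavy = foot alone; LL = one foot; stranded L unfooted): (ˈpim) ko (ˈbreg) (ˈgon) (la.ˈfa) (ta:.ˈsu:) (ˈro:s).
Foot heads: 1, 3, 4, 6, 8, 9.
Primary stress on the rightmost head = syllable 9.
Secondary stress on 1, 3, 4, 6, 8: ˌpim.ko.ˌbreg.ˌgon.la.ˌfa.ta:.ˌsu:.ˈro:s.

primary 9, secondary 1, 3, 4, 6, 8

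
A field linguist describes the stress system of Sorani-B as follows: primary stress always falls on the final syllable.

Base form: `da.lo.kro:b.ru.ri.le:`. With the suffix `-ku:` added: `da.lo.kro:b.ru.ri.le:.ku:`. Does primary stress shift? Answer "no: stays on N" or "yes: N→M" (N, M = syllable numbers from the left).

Base `da.lo.kro:b.ru.ri.le:` (6 syllables):
  The word has 6 syllables; the final syllable is syllable 6 (le:).
  → primary stress on syllable 6.
Suffixed `da.lo.kro:b.ru.ri.le:.ku:` (7 syllables):
  The word has 7 syllables; the final syllable is syllable 7 (ku:).
  → primary stress on syllable 7.

yes: 6→7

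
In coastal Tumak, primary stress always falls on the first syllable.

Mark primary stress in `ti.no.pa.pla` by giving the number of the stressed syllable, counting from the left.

The word has 4 syllables; the first syllable is syllable 1 (ti).
Primary stress: syllable 1 → ˈti.no.pa.pla.

1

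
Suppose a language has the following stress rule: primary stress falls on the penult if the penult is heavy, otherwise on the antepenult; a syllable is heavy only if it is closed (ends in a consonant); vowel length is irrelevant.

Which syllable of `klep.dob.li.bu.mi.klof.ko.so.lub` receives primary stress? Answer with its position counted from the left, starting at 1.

7

Weights: 7 ko L, 8 so L, 9 lub H.
The penult (syllable 8, so) is light, so stress falls on the antepenult (syllable 7, ko).
Primary stress: syllable 7 → klep.dob.li.bu.mi.klof.ˈko.so.lub.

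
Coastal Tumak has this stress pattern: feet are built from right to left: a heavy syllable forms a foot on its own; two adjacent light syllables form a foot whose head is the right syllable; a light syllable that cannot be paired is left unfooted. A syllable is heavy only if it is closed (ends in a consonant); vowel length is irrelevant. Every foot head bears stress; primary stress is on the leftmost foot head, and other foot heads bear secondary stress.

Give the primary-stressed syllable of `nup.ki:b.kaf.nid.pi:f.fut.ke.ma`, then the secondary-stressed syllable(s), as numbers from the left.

Weights: 1 nup H, 2 ki:b H, 3 kaf H, 4 nid H, 5 pi:f H, 6 fut H, 7 ke L, 8 ma L.
Parse right to left (heavy = foot alone; LL = one foot; stranded L unfooted): (ˈnup) (ˈki:b) (ˈkaf) (ˈnid) (ˈpi:f) (ˈfut) (ke.ˈma).
Foot heads: 1, 2, 3, 4, 5, 6, 8.
Primary stress on the leftmost head = syllable 1.
Secondary stress on 2, 3, 4, 5, 6, 8: ˈnup.ˌki:b.ˌkaf.ˌnid.ˌpi:f.ˌfut.ke.ˌma.

primary 1, secondary 2, 3, 4, 5, 6, 8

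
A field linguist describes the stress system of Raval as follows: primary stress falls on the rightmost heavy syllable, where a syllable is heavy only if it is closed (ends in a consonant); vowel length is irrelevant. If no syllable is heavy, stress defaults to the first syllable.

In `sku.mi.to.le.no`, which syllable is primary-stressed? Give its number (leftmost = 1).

Weights: 1 sku L, 2 mi L, 3 to L, 4 le L, 5 no L.
No heavy syllable in the domain; default to the first syllable = syllable 1.
Primary stress: syllable 1 → ˈsku.mi.to.le.no.

1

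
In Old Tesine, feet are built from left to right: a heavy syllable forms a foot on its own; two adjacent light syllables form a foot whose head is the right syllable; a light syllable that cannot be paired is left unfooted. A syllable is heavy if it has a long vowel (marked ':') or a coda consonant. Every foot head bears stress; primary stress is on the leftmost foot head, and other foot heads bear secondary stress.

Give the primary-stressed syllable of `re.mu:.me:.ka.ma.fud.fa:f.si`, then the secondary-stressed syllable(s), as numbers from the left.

primary 2, secondary 3, 5, 6, 7

Weights: 1 re L, 2 mu: H, 3 me: H, 4 ka L, 5 ma L, 6 fud H, 7 fa:f H, 8 si L.
Parse left to right (heavy = foot alone; LL = one foot; stranded L unfooted): re (ˈmu:) (ˈme:) (ka.ˈma) (ˈfud) (ˈfa:f) si.
Foot heads: 2, 3, 5, 6, 7.
Primary stress on the leftmost head = syllable 2.
Secondary stress on 3, 5, 6, 7: re.ˈmu:.ˌme:.ka.ˌma.ˌfud.ˌfa:f.si.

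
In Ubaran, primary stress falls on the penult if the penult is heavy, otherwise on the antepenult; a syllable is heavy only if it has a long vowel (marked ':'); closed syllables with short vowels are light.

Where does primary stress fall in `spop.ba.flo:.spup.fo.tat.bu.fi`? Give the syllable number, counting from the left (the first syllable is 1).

6

Weights: 6 tat L, 7 bu L, 8 fi L.
The penult (syllable 7, bu) is light, so stress falls on the antepenult (syllable 6, tat).
Primary stress: syllable 6 → spop.ba.flo:.spup.fo.ˈtat.bu.fi.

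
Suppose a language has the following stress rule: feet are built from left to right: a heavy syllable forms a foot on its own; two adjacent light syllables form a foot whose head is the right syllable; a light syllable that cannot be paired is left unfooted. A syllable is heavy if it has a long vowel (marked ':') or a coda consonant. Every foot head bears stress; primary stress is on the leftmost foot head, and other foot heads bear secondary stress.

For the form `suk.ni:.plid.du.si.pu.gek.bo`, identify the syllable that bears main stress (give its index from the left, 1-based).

1

Weights: 1 suk H, 2 ni: H, 3 plid H, 4 du L, 5 si L, 6 pu L, 7 gek H, 8 bo L.
Parse left to right (heavy = foot alone; LL = one foot; stranded L unfooted): (ˈsuk) (ˈni:) (ˈplid) (du.ˈsi) pu (ˈgek) bo.
Foot heads: 1, 2, 3, 5, 7.
Primary stress on the leftmost head = syllable 1.
Primary stress: syllable 1 → ˈsuk.ni:.plid.du.si.pu.gek.bo.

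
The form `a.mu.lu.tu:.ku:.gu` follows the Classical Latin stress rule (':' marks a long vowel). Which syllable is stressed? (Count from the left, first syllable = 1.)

Classical Latin: stress the penult if heavy (long vowel or closed), else the antepenult.
Weights: 4 tu: H, 5 ku: H, 6 gu L.
The penult (syllable 5, ku:) is heavy, so it takes stress.
Stress on syllable 5: a.mu.lu.tu:.ˈku:.gu.

5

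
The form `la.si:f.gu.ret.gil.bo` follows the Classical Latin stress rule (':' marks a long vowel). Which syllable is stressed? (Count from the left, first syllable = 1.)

5

Classical Latin: stress the penult if heavy (long vowel or closed), else the antepenult.
Weights: 4 ret H, 5 gil H, 6 bo L.
The penult (syllable 5, gil) is heavy, so it takes stress.
Stress on syllable 5: la.si:f.gu.ret.ˈgil.bo.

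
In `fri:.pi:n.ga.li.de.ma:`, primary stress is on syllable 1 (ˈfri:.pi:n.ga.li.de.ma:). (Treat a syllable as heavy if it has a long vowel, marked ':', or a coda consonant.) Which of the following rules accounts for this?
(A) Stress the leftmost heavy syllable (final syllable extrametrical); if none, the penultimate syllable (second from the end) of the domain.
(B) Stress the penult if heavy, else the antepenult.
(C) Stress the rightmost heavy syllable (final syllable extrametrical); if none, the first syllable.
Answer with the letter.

A

Rule A → syllable 1 ✓.
Rule B → syllable 4 (observed: 1).
Rule C → syllable 2 (observed: 1).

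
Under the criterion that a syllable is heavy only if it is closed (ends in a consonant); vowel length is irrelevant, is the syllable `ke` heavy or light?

light

`ke`: short vowel, open (no coda). Open (no coda) → light.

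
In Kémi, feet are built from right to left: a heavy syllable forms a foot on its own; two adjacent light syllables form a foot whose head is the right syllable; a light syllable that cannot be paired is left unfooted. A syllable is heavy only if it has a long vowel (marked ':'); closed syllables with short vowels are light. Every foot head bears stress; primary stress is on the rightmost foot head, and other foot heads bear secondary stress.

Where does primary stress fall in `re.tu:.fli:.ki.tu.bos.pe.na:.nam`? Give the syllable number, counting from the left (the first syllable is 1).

Weights: 1 re L, 2 tu: H, 3 fli: H, 4 ki L, 5 tu L, 6 bos L, 7 pe L, 8 na: H, 9 nam L.
Parse right to left (heavy = foot alone; LL = one foot; stranded L unfooted): re (ˈtu:) (ˈfli:) (ki.ˈtu) (bos.ˈpe) (ˈna:) nam.
Foot heads: 2, 3, 5, 7, 8.
Primary stress on the rightmost head = syllable 8.
Primary stress: syllable 8 → re.tu:.fli:.ki.tu.bos.pe.ˈna:.nam.

8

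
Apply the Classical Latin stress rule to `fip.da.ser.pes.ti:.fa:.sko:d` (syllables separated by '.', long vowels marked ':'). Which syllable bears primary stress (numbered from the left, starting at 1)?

Classical Latin: stress the penult if heavy (long vowel or closed), else the antepenult.
Weights: 5 ti: H, 6 fa: H, 7 sko:d H.
The penult (syllable 6, fa:) is heavy, so it takes stress.
Stress on syllable 6: fip.da.ser.pes.ti:.ˈfa:.sko:d.

6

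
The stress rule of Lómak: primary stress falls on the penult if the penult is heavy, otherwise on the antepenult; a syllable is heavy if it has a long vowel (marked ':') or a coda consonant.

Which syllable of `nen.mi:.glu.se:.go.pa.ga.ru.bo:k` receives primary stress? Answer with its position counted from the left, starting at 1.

7

Weights: 7 ga L, 8 ru L, 9 bo:k H.
The penult (syllable 8, ru) is light, so stress falls on the antepenult (syllable 7, ga).
Primary stress: syllable 7 → nen.mi:.glu.se:.go.pa.ˈga.ru.bo:k.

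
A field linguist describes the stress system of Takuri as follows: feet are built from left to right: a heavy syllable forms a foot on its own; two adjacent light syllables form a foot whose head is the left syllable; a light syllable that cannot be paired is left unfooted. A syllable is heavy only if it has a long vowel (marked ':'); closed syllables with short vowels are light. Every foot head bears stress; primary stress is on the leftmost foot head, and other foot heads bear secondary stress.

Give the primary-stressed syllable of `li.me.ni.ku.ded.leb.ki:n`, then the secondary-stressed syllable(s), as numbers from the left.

primary 1, secondary 3, 5, 7

Weights: 1 li L, 2 me L, 3 ni L, 4 ku L, 5 ded L, 6 leb L, 7 ki:n H.
Parse left to right (heavy = foot alone; LL = one foot; stranded L unfooted): (ˈli.me) (ˈni.ku) (ˈded.leb) (ˈki:n).
Foot heads: 1, 3, 5, 7.
Primary stress on the leftmost head = syllable 1.
Secondary stress on 3, 5, 7: ˈli.me.ˌni.ku.ˌded.leb.ˌki:n.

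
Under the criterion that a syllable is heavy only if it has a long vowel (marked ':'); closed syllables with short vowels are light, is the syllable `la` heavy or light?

light

`la`: short vowel, open (no coda). Short vowel → light.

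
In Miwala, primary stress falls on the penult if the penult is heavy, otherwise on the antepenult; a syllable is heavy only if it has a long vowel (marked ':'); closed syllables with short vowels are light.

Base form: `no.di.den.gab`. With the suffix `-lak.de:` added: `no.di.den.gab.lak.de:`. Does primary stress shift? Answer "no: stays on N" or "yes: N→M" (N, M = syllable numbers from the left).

Base `no.di.den.gab` (4 syllables):
  Weights: 2 di L, 3 den L, 4 gab L.
  The penult (syllable 3, den) is light, so stress falls on the antepenult (syllable 2, di).
  → primary stress on syllable 2.
Suffixed `no.di.den.gab.lak.de:` (6 syllables):
  Weights: 4 gab L, 5 lak L, 6 de: H.
  The penult (syllable 5, lak) is light, so stress falls on the antepenult (syllable 4, gab).
  → primary stress on syllable 4.

yes: 2→4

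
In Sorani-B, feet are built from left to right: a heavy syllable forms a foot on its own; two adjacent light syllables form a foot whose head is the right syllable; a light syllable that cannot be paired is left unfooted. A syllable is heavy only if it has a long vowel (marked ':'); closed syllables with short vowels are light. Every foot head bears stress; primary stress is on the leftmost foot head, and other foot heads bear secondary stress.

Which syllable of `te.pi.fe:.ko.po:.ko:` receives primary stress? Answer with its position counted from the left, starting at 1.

Weights: 1 te L, 2 pi L, 3 fe: H, 4 ko L, 5 po: H, 6 ko: H.
Parse left to right (heavy = foot alone; LL = one foot; stranded L unfooted): (te.ˈpi) (ˈfe:) ko (ˈpo:) (ˈko:).
Foot heads: 2, 3, 5, 6.
Primary stress on the leftmost head = syllable 2.
Primary stress: syllable 2 → te.ˈpi.fe:.ko.po:.ko:.

2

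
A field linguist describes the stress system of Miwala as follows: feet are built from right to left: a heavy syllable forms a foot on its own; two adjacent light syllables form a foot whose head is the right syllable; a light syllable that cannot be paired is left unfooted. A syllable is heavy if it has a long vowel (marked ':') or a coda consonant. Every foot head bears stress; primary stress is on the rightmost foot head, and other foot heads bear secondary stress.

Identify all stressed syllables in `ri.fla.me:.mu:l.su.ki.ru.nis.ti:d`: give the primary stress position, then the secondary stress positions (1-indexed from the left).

Weights: 1 ri L, 2 fla L, 3 me: H, 4 mu:l H, 5 su L, 6 ki L, 7 ru L, 8 nis H, 9 ti:d H.
Parse right to left (heavy = foot alone; LL = one foot; stranded L unfooted): (ri.ˈfla) (ˈme:) (ˈmu:l) su (ki.ˈru) (ˈnis) (ˈti:d).
Foot heads: 2, 3, 4, 7, 8, 9.
Primary stress on the rightmost head = syllable 9.
Secondary stress on 2, 3, 4, 7, 8: ri.ˌfla.ˌme:.ˌmu:l.su.ki.ˌru.ˌnis.ˈti:d.

primary 9, secondary 2, 3, 4, 7, 8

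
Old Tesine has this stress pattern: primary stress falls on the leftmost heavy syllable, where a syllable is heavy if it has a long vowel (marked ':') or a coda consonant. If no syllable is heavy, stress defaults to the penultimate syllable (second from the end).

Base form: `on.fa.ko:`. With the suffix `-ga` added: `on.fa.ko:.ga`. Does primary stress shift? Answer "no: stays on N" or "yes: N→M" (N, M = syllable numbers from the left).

Base `on.fa.ko:` (3 syllables):
  Weights: 1 on H, 2 fa L, 3 ko: H.
  Heavy syllables in the domain: 1, 3. The leftmost is syllable 1 (on).
  → primary stress on syllable 1.
Suffixed `on.fa.ko:.ga` (4 syllables):
  Weights: 1 on H, 2 fa L, 3 ko: H, 4 ga L.
  Heavy syllables in the domain: 1, 3. The leftmost is syllable 1 (on).
  → primary stress on syllable 1.

no: stays on 1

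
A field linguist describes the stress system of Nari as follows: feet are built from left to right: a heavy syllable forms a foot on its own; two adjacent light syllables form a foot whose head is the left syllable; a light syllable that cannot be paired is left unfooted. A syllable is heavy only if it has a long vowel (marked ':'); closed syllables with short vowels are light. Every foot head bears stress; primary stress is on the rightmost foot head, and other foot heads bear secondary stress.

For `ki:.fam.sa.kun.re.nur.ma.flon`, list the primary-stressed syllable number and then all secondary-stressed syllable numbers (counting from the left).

Weights: 1 ki: H, 2 fam L, 3 sa L, 4 kun L, 5 re L, 6 nur L, 7 ma L, 8 flon L.
Parse left to right (heavy = foot alone; LL = one foot; stranded L unfooted): (ˈki:) (ˈfam.sa) (ˈkun.re) (ˈnur.ma) flon.
Foot heads: 1, 2, 4, 6.
Primary stress on the rightmost head = syllable 6.
Secondary stress on 1, 2, 4: ˌki:.ˌfam.sa.ˌkun.re.ˈnur.ma.flon.

primary 6, secondary 1, 2, 4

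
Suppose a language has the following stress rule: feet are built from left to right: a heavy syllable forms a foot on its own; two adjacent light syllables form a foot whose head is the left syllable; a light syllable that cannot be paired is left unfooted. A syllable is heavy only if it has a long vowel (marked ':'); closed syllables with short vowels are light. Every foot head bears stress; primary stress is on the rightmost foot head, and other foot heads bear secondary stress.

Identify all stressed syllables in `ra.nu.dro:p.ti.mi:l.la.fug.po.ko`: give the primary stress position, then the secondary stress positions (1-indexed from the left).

primary 8, secondary 1, 3, 5, 6

Weights: 1 ra L, 2 nu L, 3 dro:p H, 4 ti L, 5 mi:l H, 6 la L, 7 fug L, 8 po L, 9 ko L.
Parse left to right (heavy = foot alone; LL = one foot; stranded L unfooted): (ˈra.nu) (ˈdro:p) ti (ˈmi:l) (ˈla.fug) (ˈpo.ko).
Foot heads: 1, 3, 5, 6, 8.
Primary stress on the rightmost head = syllable 8.
Secondary stress on 1, 3, 5, 6: ˌra.nu.ˌdro:p.ti.ˌmi:l.ˌla.fug.ˈpo.ko.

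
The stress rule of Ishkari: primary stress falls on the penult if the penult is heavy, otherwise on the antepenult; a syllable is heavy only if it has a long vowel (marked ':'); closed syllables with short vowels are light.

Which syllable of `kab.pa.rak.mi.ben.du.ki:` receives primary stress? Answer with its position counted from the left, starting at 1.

5

Weights: 5 ben L, 6 du L, 7 ki: H.
The penult (syllable 6, du) is light, so stress falls on the antepenult (syllable 5, ben).
Primary stress: syllable 5 → kab.pa.rak.mi.ˈben.du.ki:.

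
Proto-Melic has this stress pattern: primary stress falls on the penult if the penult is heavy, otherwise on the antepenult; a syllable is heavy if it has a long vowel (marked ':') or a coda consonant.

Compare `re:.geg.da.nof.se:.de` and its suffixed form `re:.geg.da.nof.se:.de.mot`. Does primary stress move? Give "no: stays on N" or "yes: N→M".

no: stays on 5

Base `re:.geg.da.nof.se:.de` (6 syllables):
  Weights: 4 nof H, 5 se: H, 6 de L.
  The penult (syllable 5, se:) is heavy, so it takes stress.
  → primary stress on syllable 5.
Suffixed `re:.geg.da.nof.se:.de.mot` (7 syllables):
  Weights: 5 se: H, 6 de L, 7 mot H.
  The penult (syllable 6, de) is light, so stress falls on the antepenult (syllable 5, se:).
  → primary stress on syllable 5.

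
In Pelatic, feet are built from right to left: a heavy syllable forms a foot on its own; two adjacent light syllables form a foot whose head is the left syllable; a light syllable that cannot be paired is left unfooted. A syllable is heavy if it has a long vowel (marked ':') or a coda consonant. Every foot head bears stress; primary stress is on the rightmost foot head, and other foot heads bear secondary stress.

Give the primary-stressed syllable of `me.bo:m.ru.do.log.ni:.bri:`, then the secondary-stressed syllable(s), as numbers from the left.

primary 7, secondary 2, 3, 5, 6

Weights: 1 me L, 2 bo:m H, 3 ru L, 4 do L, 5 log H, 6 ni: H, 7 bri: H.
Parse right to left (heavy = foot alone; LL = one foot; stranded L unfooted): me (ˈbo:m) (ˈru.do) (ˈlog) (ˈni:) (ˈbri:).
Foot heads: 2, 3, 5, 6, 7.
Primary stress on the rightmost head = syllable 7.
Secondary stress on 2, 3, 5, 6: me.ˌbo:m.ˌru.do.ˌlog.ˌni:.ˈbri:.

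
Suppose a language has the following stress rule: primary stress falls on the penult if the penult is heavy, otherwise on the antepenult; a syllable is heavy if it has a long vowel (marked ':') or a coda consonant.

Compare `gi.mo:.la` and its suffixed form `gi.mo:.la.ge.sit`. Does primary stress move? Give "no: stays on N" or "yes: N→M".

yes: 2→3

Base `gi.mo:.la` (3 syllables):
  Weights: 1 gi L, 2 mo: H, 3 la L.
  The penult (syllable 2, mo:) is heavy, so it takes stress.
  → primary stress on syllable 2.
Suffixed `gi.mo:.la.ge.sit` (5 syllables):
  Weights: 3 la L, 4 ge L, 5 sit H.
  The penult (syllable 4, ge) is light, so stress falls on the antepenult (syllable 3, la).
  → primary stress on syllable 3.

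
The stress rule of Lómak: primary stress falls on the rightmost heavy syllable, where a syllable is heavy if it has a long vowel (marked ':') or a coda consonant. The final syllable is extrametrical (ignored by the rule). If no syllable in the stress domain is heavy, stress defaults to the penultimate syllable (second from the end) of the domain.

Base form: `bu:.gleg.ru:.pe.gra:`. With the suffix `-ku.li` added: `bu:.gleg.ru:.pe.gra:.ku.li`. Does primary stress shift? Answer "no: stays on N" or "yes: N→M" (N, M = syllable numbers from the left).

yes: 3→5

Base `bu:.gleg.ru:.pe.gra:` (5 syllables):
  The final syllable (5, gra:) is extrametrical; the stress domain is syllables 1–4.
  Weights: 1 bu: H, 2 gleg H, 3 ru: H, 4 pe L.
  Heavy syllables in the domain: 1, 2, 3. The rightmost is syllable 3 (ru:).
  → primary stress on syllable 3.
Suffixed `bu:.gleg.ru:.pe.gra:.ku.li` (7 syllables):
  The final syllable (7, li) is extrametrical; the stress domain is syllables 1–6.
  Weights: 1 bu: H, 2 gleg H, 3 ru: H, 4 pe L, 5 gra: H, 6 ku L.
  Heavy syllables in the domain: 1, 2, 3, 5. The rightmost is syllable 5 (gra:).
  → primary stress on syllable 5.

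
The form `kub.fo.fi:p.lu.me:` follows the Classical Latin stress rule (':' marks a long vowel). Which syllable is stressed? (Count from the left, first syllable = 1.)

3

Classical Latin: stress the penult if heavy (long vowel or closed), else the antepenult.
Weights: 3 fi:p H, 4 lu L, 5 me: H.
The penult (syllable 4, lu) is light, so stress falls on the antepenult (syllable 3, fi:p).
Stress on syllable 3: kub.fo.ˈfi:p.lu.me:.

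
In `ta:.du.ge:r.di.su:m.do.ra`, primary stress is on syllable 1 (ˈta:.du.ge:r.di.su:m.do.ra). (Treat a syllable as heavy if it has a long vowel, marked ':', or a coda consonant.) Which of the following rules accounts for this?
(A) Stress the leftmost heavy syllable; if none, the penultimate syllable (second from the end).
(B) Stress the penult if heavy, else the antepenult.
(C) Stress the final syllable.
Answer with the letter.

A

Rule A → syllable 1 ✓.
Rule B → syllable 5 (observed: 1).
Rule C → syllable 7 (observed: 1).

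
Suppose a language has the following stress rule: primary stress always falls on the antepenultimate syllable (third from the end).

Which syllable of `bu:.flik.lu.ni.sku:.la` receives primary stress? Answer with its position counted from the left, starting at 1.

4

The word has 6 syllables; the antepenultimate syllable (third from the end) is syllable 4 (ni).
Primary stress: syllable 4 → bu:.flik.lu.ˈni.sku:.la.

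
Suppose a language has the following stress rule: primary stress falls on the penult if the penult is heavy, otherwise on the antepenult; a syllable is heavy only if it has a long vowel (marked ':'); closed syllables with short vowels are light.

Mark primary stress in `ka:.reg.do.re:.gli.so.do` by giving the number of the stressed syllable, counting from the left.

5

Weights: 5 gli L, 6 so L, 7 do L.
The penult (syllable 6, so) is light, so stress falls on the antepenult (syllable 5, gli).
Primary stress: syllable 5 → ka:.reg.do.re:.ˈgli.so.do.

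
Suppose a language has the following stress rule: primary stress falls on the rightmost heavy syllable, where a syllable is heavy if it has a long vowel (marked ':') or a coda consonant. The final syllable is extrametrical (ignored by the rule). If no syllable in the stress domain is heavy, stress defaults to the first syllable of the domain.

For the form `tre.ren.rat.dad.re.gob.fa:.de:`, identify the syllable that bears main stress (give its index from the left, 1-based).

7

The final syllable (8, de:) is extrametrical; the stress domain is syllables 1–7.
Weights: 1 tre L, 2 ren H, 3 rat H, 4 dad H, 5 re L, 6 gob H, 7 fa: H.
Heavy syllables in the domain: 2, 3, 4, 6, 7. The rightmost is syllable 7 (fa:).
Primary stress: syllable 7 → tre.ren.rat.dad.re.gob.ˈfa:.de:.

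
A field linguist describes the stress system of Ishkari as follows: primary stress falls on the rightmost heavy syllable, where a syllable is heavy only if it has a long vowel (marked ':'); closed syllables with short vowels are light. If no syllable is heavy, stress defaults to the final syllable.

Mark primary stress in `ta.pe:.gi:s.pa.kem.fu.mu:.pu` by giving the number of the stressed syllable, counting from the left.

Weights: 1 ta L, 2 pe: H, 3 gi:s H, 4 pa L, 5 kem L, 6 fu L, 7 mu: H, 8 pu L.
Heavy syllables in the domain: 2, 3, 7. The rightmost is syllable 7 (mu:).
Primary stress: syllable 7 → ta.pe:.gi:s.pa.kem.fu.ˈmu:.pu.

7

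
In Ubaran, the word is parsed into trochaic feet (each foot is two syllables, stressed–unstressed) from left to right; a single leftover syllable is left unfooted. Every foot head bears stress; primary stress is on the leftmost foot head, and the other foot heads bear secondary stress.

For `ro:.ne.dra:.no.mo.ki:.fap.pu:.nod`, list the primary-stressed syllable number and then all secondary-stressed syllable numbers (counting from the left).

primary 1, secondary 3, 5, 7

Parse left to right into trochaic (ˈσσ) feet: (ˈro:.ne) (ˈdra:.no) (ˈmo.ki:) (ˈfap.pu:) nod. Syllable 9 is left unfooted.
Foot heads (stressed positions): 1, 3, 5, 7.
End Rule Leftmost: primary stress on the leftmost head = syllable 1.
Secondary stress on 3, 5, 7: ˈro:.ne.ˌdra:.no.ˌmo.ki:.ˌfap.pu:.nod.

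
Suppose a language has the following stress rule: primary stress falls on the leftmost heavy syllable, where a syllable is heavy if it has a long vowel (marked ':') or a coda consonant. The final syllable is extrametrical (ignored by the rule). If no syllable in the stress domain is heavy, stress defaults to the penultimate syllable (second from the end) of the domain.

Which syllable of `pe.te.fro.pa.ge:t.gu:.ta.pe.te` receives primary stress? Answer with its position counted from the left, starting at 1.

The final syllable (9, te) is extrametrical; the stress domain is syllables 1–8.
Weights: 1 pe L, 2 te L, 3 fro L, 4 pa L, 5 ge:t H, 6 gu: H, 7 ta L, 8 pe L.
Heavy syllables in the domain: 5, 6. The leftmost is syllable 5 (ge:t).
Primary stress: syllable 5 → pe.te.fro.pa.ˈge:t.gu:.ta.pe.te.

5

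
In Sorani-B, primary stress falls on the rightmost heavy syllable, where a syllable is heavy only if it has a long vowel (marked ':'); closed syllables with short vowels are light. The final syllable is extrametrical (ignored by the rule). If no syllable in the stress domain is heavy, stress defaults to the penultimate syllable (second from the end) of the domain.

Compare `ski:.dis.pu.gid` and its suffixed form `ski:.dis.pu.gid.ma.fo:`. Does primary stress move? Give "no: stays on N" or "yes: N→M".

Base `ski:.dis.pu.gid` (4 syllables):
  The final syllable (4, gid) is extrametrical; the stress domain is syllables 1–3.
  Weights: 1 ski: H, 2 dis L, 3 pu L.
  Heavy syllables in the domain: 1. The rightmost is syllable 1 (ski:).
  → primary stress on syllable 1.
Suffixed `ski:.dis.pu.gid.ma.fo:` (6 syllables):
  The final syllable (6, fo:) is extrametrical; the stress domain is syllables 1–5.
  Weights: 1 ski: H, 2 dis L, 3 pu L, 4 gid L, 5 ma L.
  Heavy syllables in the domain: 1. The rightmost is syllable 1 (ski:).
  → primary stress on syllable 1.

no: stays on 1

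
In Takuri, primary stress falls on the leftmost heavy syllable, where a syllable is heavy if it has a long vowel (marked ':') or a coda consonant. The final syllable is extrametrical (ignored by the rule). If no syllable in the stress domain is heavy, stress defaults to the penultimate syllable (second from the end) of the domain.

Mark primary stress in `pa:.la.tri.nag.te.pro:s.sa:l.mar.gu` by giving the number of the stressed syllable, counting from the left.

1

The final syllable (9, gu) is extrametrical; the stress domain is syllables 1–8.
Weights: 1 pa: H, 2 la L, 3 tri L, 4 nag H, 5 te L, 6 pro:s H, 7 sa:l H, 8 mar H.
Heavy syllables in the domain: 1, 4, 6, 7, 8. The leftmost is syllable 1 (pa:).
Primary stress: syllable 1 → ˈpa:.la.tri.nag.te.pro:s.sa:l.mar.gu.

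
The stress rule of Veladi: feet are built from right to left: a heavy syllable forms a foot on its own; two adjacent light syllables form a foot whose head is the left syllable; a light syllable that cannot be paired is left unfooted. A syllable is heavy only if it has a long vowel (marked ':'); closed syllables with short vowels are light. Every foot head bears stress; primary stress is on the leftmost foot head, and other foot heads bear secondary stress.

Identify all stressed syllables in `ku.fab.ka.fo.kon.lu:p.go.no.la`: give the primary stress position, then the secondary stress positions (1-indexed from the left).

primary 2, secondary 4, 6, 8

Weights: 1 ku L, 2 fab L, 3 ka L, 4 fo L, 5 kon L, 6 lu:p H, 7 go L, 8 no L, 9 la L.
Parse right to left (heavy = foot alone; LL = one foot; stranded L unfooted): ku (ˈfab.ka) (ˈfo.kon) (ˈlu:p) go (ˈno.la).
Foot heads: 2, 4, 6, 8.
Primary stress on the leftmost head = syllable 2.
Secondary stress on 4, 6, 8: ku.ˈfab.ka.ˌfo.kon.ˌlu:p.go.ˌno.la.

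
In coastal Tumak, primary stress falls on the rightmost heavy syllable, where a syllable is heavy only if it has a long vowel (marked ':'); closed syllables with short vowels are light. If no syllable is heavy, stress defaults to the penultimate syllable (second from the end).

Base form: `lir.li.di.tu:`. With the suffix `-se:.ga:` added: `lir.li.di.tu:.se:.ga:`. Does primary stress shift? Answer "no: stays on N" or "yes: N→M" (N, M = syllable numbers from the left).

yes: 4→6

Base `lir.li.di.tu:` (4 syllables):
  Weights: 1 lir L, 2 li L, 3 di L, 4 tu: H.
  Heavy syllables in the domain: 4. The rightmost is syllable 4 (tu:).
  → primary stress on syllable 4.
Suffixed `lir.li.di.tu:.se:.ga:` (6 syllables):
  Weights: 1 lir L, 2 li L, 3 di L, 4 tu: H, 5 se: H, 6 ga: H.
  Heavy syllables in the domain: 4, 5, 6. The rightmost is syllable 6 (ga:).
  → primary stress on syllable 6.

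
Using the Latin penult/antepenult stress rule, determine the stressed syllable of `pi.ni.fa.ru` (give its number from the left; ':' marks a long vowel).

Classical Latin: stress the penult if heavy (long vowel or closed), else the antepenult.
Weights: 2 ni L, 3 fa L, 4 ru L.
The penult (syllable 3, fa) is light, so stress falls on the antepenult (syllable 2, ni).
Stress on syllable 2: pi.ˈni.fa.ru.

2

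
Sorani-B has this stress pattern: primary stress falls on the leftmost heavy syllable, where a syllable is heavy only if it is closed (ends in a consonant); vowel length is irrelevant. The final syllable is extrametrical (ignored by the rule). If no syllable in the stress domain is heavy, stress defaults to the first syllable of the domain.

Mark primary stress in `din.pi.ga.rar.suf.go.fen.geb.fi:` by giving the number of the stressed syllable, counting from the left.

1

The final syllable (9, fi:) is extrametrical; the stress domain is syllables 1–8.
Weights: 1 din H, 2 pi L, 3 ga L, 4 rar H, 5 suf H, 6 go L, 7 fen H, 8 geb H.
Heavy syllables in the domain: 1, 4, 5, 7, 8. The leftmost is syllable 1 (din).
Primary stress: syllable 1 → ˈdin.pi.ga.rar.suf.go.fen.geb.fi:.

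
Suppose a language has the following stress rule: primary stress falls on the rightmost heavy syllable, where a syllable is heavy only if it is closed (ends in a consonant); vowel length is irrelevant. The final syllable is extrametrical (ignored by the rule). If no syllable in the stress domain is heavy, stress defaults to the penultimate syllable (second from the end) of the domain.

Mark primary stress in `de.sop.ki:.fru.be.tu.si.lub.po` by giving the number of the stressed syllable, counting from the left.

The final syllable (9, po) is extrametrical; the stress domain is syllables 1–8.
Weights: 1 de L, 2 sop H, 3 ki: L, 4 fru L, 5 be L, 6 tu L, 7 si L, 8 lub H.
Heavy syllables in the domain: 2, 8. The rightmost is syllable 8 (lub).
Primary stress: syllable 8 → de.sop.ki:.fru.be.tu.si.ˈlub.po.

8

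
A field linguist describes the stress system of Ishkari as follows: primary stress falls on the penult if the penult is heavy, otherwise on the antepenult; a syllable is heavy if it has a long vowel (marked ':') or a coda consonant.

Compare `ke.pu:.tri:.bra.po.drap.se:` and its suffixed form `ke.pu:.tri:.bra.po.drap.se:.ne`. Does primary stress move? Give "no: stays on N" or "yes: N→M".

yes: 6→7

Base `ke.pu:.tri:.bra.po.drap.se:` (7 syllables):
  Weights: 5 po L, 6 drap H, 7 se: H.
  The penult (syllable 6, drap) is heavy, so it takes stress.
  → primary stress on syllable 6.
Suffixed `ke.pu:.tri:.bra.po.drap.se:.ne` (8 syllables):
  Weights: 6 drap H, 7 se: H, 8 ne L.
  The penult (syllable 7, se:) is heavy, so it takes stress.
  → primary stress on syllable 7.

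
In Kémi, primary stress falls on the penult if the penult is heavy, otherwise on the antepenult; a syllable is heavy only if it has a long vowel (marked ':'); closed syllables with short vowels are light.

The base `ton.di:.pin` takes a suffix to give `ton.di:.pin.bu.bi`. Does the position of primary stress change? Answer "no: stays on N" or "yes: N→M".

Base `ton.di:.pin` (3 syllables):
  Weights: 1 ton L, 2 di: H, 3 pin L.
  The penult (syllable 2, di:) is heavy, so it takes stress.
  → primary stress on syllable 2.
Suffixed `ton.di:.pin.bu.bi` (5 syllables):
  Weights: 3 pin L, 4 bu L, 5 bi L.
  The penult (syllable 4, bu) is light, so stress falls on the antepenult (syllable 3, pin).
  → primary stress on syllable 3.

yes: 2→3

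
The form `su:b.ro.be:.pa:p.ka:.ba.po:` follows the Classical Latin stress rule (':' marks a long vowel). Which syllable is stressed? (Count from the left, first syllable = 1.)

Classical Latin: stress the penult if heavy (long vowel or closed), else the antepenult.
Weights: 5 ka: H, 6 ba L, 7 po: H.
The penult (syllable 6, ba) is light, so stress falls on the antepenult (syllable 5, ka:).
Stress on syllable 5: su:b.ro.be:.pa:p.ˈka:.ba.po:.

5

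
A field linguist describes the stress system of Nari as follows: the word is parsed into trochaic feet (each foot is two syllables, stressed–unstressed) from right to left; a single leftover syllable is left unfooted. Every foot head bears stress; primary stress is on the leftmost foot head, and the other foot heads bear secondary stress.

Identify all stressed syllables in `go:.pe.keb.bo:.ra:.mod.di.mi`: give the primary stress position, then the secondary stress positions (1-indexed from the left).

Parse right to left into trochaic (ˈσσ) feet: (ˈgo:.pe) (ˈkeb.bo:) (ˈra:.mod) (ˈdi.mi).
Foot heads (stressed positions): 1, 3, 5, 7.
End Rule Leftmost: primary stress on the leftmost head = syllable 1.
Secondary stress on 3, 5, 7: ˈgo:.pe.ˌkeb.bo:.ˌra:.mod.ˌdi.mi.

primary 1, secondary 3, 5, 7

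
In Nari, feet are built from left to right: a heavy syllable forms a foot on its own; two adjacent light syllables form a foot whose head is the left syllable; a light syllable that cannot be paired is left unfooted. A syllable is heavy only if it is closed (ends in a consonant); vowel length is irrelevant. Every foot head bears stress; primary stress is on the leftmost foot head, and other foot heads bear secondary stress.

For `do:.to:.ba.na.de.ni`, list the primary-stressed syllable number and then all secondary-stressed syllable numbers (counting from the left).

primary 1, secondary 3, 5

Weights: 1 do: L, 2 to: L, 3 ba L, 4 na L, 5 de L, 6 ni L.
Parse left to right (heavy = foot alone; LL = one foot; stranded L unfooted): (ˈdo:.to:) (ˈba.na) (ˈde.ni).
Foot heads: 1, 3, 5.
Primary stress on the leftmost head = syllable 1.
Secondary stress on 3, 5: ˈdo:.to:.ˌba.na.ˌde.ni.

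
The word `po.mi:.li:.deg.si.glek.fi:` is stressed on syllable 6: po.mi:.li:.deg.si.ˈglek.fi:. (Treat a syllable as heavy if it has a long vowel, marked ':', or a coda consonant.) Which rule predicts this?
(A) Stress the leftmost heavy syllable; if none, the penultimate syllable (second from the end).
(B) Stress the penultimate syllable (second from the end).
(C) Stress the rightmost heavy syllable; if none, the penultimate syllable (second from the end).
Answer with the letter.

B

Rule A → syllable 2 (observed: 6).
Rule B → syllable 6 ✓.
Rule C → syllable 7 (observed: 6).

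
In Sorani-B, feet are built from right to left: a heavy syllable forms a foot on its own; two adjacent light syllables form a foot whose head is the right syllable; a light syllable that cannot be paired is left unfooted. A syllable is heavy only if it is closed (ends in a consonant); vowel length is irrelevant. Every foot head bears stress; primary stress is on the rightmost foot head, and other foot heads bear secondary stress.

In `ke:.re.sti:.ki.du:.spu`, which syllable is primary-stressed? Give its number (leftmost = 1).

Weights: 1 ke: L, 2 re L, 3 sti: L, 4 ki L, 5 du: L, 6 spu L.
Parse right to left (heavy = foot alone; LL = one foot; stranded L unfooted): (ke:.ˈre) (sti:.ˈki) (du:.ˈspu).
Foot heads: 2, 4, 6.
Primary stress on the rightmost head = syllable 6.
Primary stress: syllable 6 → ke:.re.sti:.ki.du:.ˈspu.

6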